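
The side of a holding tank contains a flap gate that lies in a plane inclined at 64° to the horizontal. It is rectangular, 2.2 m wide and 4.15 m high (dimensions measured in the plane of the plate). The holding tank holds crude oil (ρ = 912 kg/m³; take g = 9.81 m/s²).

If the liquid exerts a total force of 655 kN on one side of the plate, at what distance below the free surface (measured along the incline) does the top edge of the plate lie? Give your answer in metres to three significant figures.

y_top ≈ 6.85 m

γ = ρg = 912 × 9.81 / 1000 = 8.94672 kN/m³.
A = 2.2 × 4.15 = 9.13 m².
From F = γ·h_c·A, the centroid depth is h_c = 655/(8.94672 × 9.13) = 8.01875 m.
Let θ = 64° be the plate's angle to the horizontal; measure y along the incline from where the plane meets the free surface. Vertical depth h = y·sinθ with sinθ = 0.898794.
Along the incline, y_c = h_c/sinθ = 8.01875/0.898794 = 8.92168 m.
The centroid lies 4.15/2 = 2.075 m below the top edge, so the top edge sits at y_top = 8.92168 − 2.075 = 6.84668 m along the incline.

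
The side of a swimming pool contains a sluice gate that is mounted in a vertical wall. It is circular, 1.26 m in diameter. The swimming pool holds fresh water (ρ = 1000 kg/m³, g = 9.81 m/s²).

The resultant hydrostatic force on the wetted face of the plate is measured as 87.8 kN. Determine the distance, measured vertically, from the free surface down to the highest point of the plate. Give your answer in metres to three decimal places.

d_top ≈ 6.548 m

γ = ρg = 1000 × 9.81 = 9810 N/m³ = 9.81 kN/m³.
A = π(0.63)² = 1.2469 m².
From F = γ·h_c·A, the centroid depth is h_c = 87.8/(9.81 × 1.2469) = 7.17784 m.
The centroid is at the centre, 0.63 m below the top of the plate, so the highest point sits at h_top = 7.17784 − 0.63 = 6.54784 m below the surface.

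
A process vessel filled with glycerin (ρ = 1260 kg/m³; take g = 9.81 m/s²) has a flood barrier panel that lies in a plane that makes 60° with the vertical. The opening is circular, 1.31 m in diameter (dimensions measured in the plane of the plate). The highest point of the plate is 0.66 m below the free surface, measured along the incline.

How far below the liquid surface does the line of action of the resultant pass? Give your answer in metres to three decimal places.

γ = ρg = 1260 × 9.81 / 1000 = 12.3606 kN/m³.
The plate makes 60° with the vertical, i.e. θ = 90° − 60° = 30° to the horizontal. Measuring y along the incline from the free-surface line, vertical depth h = y·sinθ with sinθ = 0.500000.
The centroid is at the centre, 0.655 m below the top of the plate, so y_c = 0.66 + 0.655 = 1.315 m and h_c = 1.315 × 0.500000 = 0.6575 m.
A = π(0.655)² = 1.34782 m².
Resultant F = γ·h_c·A = 12.3606 × 0.6575 × 1.34782 = 10.9539 kN.
I_c = πr⁴/4 = π × 0.655⁴/4 = 0.144562 m⁴.
Centre of pressure: y_p = y_c + I_c/(y_c·A) = 1.315 + 0.144562/(1.315 × 1.34782) = 1.315 + 0.0815636 = 1.39656 m along the plane.
Vertically, h_p = y_p·sinθ = 1.39656 × 0.500000 = 0.69828 m.

h_p = 0.698 m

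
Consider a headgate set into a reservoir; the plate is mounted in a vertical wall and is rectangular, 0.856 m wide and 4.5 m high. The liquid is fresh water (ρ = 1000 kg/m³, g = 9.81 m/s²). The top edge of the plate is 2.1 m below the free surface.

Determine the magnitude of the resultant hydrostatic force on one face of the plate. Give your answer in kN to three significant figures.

F ≈ 164 kN

γ = ρg = 1000 × 9.81 = 9810 N/m³ = 9.81 kN/m³.
The centroid lies 4.5/2 = 2.25 m below the top edge, so the centroid depth is h_c = 2.1 + 2.25 = 4.35 m.
A = 0.856 × 4.5 = 3.852 m².
Resultant F = γ·h_c·A = 9.81 × 4.35 × 3.852 = 164.378 kN.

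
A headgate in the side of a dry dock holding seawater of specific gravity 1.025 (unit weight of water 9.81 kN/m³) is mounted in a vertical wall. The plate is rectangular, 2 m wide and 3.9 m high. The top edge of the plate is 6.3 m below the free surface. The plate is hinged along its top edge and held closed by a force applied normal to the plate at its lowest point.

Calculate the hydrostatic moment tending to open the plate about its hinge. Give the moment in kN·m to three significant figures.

M ≈ 1360 kN·m

γ = 1.025 × 9.81 = 10.05525 kN/m³.
The centroid lies 3.9/2 = 1.95 m below the top edge, so the centroid depth is h_c = 6.3 + 1.95 = 8.25 m.
A = 2 × 3.9 = 7.8 m².
Resultant F = γ·h_c·A = 10.05525 × 8.25 × 7.8 = 647.055 kN.
I_c = b·h³/12 = 2 × 3.9³/12 = 9.8865 m⁴.
Centre of pressure: y_p = y_c + I_c/(y_c·A) = 8.25 + 9.8865/(8.25 × 7.8) = 8.25 + 0.153636 = 8.40364 m along the plane.
The resultant acts 1.95 + 0.153636 = 2.10364 m (along the plate) below the hinge at the top edge, so the moment about the hinge is M = F × 2.10364 = 647.055 × 2.10364 = 1361.17 kN·m.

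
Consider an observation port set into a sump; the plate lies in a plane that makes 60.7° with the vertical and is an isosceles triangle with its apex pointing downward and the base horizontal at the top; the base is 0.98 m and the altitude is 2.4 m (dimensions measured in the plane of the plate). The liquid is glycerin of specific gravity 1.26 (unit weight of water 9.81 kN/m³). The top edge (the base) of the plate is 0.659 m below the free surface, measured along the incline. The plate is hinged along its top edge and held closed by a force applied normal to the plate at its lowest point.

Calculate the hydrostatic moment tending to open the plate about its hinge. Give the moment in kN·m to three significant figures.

M ≈ 10.6 kN·m

γ = 1.26 × 9.81 = 12.3606 kN/m³.
The plate makes 60.7° with the vertical, i.e. θ = 90° − 60.7° = 29.3° to the horizontal. Measuring y along the incline from the free-surface line, vertical depth h = y·sinθ with sinθ = 0.489382.
With the apex down, the centroid sits h/3 = 2.4/3 = 0.8 m below the base (the top edge), so y_c = 0.659 + 0.8 = 1.459 m and h_c = 1.459 × 0.489382 = 0.714008 m.
A = ½ × 0.98 × 2.4 = 1.176 m².
Resultant F = γ·h_c·A = 12.3606 × 0.714008 × 1.176 = 10.3789 kN.
I_c = b·h³/36 = 0.98 × 2.4³/36 = 0.37632 m⁴.
Centre of pressure: y_p = y_c + I_c/(y_c·A) = 1.459 + 0.37632/(1.459 × 1.176) = 1.459 + 0.219328 = 1.67833 m along the plane.
The resultant acts 0.8 + 0.219328 = 1.01933 m (along the plate) below the hinge at the top edge, so the moment about the hinge is M = F × 1.01933 = 10.3789 × 1.01933 = 10.5795 kN·m.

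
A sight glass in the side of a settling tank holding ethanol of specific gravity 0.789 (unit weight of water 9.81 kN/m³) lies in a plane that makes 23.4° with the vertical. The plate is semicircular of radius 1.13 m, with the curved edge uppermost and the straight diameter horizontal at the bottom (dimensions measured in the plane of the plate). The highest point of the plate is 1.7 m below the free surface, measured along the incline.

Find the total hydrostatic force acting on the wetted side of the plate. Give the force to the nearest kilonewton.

γ = 0.789 × 9.81 = 7.74009 kN/m³.
The plate makes 23.4° with the vertical, i.e. θ = 90° − 23.4° = 66.6° to the horizontal. Measuring y along the incline from the free-surface line, vertical depth h = y·sinθ with sinθ = 0.917755.
The centroid lies 4r/(3π) = 0.479587 m above the diameter, so r − 4r/(3π) = 1.13 − 0.479587 = 0.650413 m below the topmost point, so y_c = 1.7 + 0.650413 = 2.35041 m and h_c = 2.35041 × 0.917755 = 2.1571 m.
A = πr²/2 = π × 1.13²/2 = 2.00575 m².
Resultant F = γ·h_c·A = 7.74009 × 2.1571 × 2.00575 = 33.4883 kN.

F ≈ 33 kN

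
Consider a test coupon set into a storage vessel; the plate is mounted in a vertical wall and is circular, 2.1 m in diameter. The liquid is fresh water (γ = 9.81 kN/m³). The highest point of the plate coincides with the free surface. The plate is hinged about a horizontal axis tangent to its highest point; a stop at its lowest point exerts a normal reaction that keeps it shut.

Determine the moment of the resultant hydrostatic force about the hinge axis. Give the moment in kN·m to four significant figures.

γ = 9.81 kN/m³.
The centroid is at the centre, 1.05 m below the top of the plate, so the centroid depth is h_c = 1.05 m.
A = π(1.05)² = 3.46361 m².
Resultant F = γ·h_c·A = 9.81 × 1.05 × 3.46361 = 35.6769 kN.
I_c = πr⁴/4 = π × 1.05⁴/4 = 0.954656 m⁴.
Centre of pressure: y_p = y_c + I_c/(y_c·A) = 1.05 + 0.954656/(1.05 × 3.46361) = 1.05 + 0.2625 = 1.3125 m along the plane.
The resultant acts 1.05 + 0.2625 = 1.3125 m (along the plate) below the hinge at the top edge, so the moment about the hinge is M = F × 1.3125 = 35.6769 × 1.3125 = 46.8259 kN·m.

M ≈ 46.83 kN·m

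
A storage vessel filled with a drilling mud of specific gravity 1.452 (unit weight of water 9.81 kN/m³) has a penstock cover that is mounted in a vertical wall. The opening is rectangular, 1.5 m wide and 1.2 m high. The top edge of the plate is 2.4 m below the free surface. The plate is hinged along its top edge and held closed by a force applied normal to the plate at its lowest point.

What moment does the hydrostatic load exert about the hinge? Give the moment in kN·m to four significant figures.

γ = 1.452 × 9.81 = 14.24412 kN/m³.
The centroid lies 1.2/2 = 0.6 m below the top edge, so the centroid depth is h_c = 2.4 + 0.6 = 3 m.
A = 1.5 × 1.2 = 1.8 m².
Resultant F = γ·h_c·A = 14.24412 × 3 × 1.8 = 76.9182 kN.
I_c = b·h³/12 = 1.5 × 1.2³/12 = 0.216 m⁴.
Centre of pressure: y_p = y_c + I_c/(y_c·A) = 3 + 0.216/(3 × 1.8) = 3 + 0.04 = 3.04 m along the plane.
The resultant acts 0.6 + 0.04 = 0.64 m (along the plate) below the hinge at the top edge, so the moment about the hinge is M = F × 0.64 = 76.9182 × 0.64 = 49.2276 kN·m.

M ≈ 49.23 kN·m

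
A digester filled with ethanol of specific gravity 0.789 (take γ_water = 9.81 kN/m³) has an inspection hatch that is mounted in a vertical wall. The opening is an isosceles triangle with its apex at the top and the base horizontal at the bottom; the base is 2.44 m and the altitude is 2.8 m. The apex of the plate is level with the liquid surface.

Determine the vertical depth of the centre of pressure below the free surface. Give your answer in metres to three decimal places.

h_p = 2.100 m

γ = 0.789 × 9.81 = 7.74009 kN/m³.
With the apex up, the centroid sits 2h/3 = 2 × 2.8/3 = 1.86667 m below the apex, so the centroid depth is h_c = 1.86667 m.
A = ½ × 2.44 × 2.8 = 3.416 m².
Resultant F = γ·h_c·A = 7.74009 × 1.86667 × 3.416 = 49.355 kN.
I_c = b·h³/36 = 2.44 × 2.8³/36 = 1.48786 m⁴.
Centre of pressure: y_p = y_c + I_c/(y_c·A) = 1.86667 + 1.48786/(1.86667 × 3.416) = 1.86667 + 0.233333 = 2.1 m along the plane.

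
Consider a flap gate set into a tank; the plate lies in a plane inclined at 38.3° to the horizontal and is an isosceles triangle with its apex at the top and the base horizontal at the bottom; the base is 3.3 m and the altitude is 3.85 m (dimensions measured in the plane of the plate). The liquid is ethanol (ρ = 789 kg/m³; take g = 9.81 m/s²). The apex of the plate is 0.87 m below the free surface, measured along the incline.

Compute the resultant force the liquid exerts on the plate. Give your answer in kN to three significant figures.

γ = ρg = 789 × 9.81 / 1000 = 7.74009 kN/m³.
Let θ = 38.3° be the plate's angle to the horizontal; measure y along the incline from where the plane meets the free surface. Vertical depth h = y·sinθ with sinθ = 0.619779.
With the apex up, the centroid sits 2h/3 = 2 × 3.85/3 = 2.56667 m below the apex, so y_c = 0.87 + 2.56667 = 3.43667 m and h_c = 3.43667 × 0.619779 = 2.12998 m.
A = ½ × 3.3 × 3.85 = 6.3525 m².
Resultant F = γ·h_c·A = 7.74009 × 2.12998 × 6.3525 = 104.729 kN.

F ≈ 105 kN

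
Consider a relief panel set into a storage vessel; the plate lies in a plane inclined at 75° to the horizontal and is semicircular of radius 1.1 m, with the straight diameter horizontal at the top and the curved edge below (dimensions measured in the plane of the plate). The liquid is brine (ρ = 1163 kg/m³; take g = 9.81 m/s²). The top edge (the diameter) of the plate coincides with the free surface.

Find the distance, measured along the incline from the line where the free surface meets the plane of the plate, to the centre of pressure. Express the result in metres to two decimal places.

γ = ρg = 1163 × 9.81 / 1000 = 11.40903 kN/m³.
Let θ = 75° be the plate's angle to the horizontal; measure y along the incline from where the plane meets the free surface. Vertical depth h = y·sinθ with sinθ = 0.965926.
The centroid of a semicircle lies 4r/(3π) = 0.466854 m from the diameter, here below the top edge, so y_c = 0.466854 m and h_c = 0.466854 × 0.965926 = 0.450946 m.
A = πr²/2 = π × 1.1²/2 = 1.90066 m².
Resultant F = γ·h_c·A = 11.40903 × 0.450946 × 1.90066 = 9.77862 kN.
I_c = (π/8 − 8/(9π))·r⁴ = 0.109757 × 1.1⁴ = 0.160695 m⁴.
Centre of pressure: y_p = y_c + I_c/(y_c·A) = 0.466854 + 0.160695/(0.466854 × 1.90066) = 0.466854 + 0.181099 = 0.647953 m along the plane.

y_p = 0.65 m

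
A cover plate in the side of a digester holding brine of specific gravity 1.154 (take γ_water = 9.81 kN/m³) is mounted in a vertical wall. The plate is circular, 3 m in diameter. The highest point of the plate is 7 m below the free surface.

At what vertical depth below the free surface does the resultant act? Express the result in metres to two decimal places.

γ = 1.154 × 9.81 = 11.32074 kN/m³.
The centroid is at the centre, 1.5 m below the top of the plate, so the centroid depth is h_c = 7 + 1.5 = 8.5 m.
A = π(1.5)² = 7.06858 m².
Resultant F = γ·h_c·A = 11.32074 × 8.5 × 7.06858 = 680.183 kN.
I_c = πr⁴/4 = π × 1.5⁴/4 = 3.97608 m⁴.
Centre of pressure: y_p = y_c + I_c/(y_c·A) = 8.5 + 3.97608/(8.5 × 7.06858) = 8.5 + 0.0661765 = 8.56618 m along the plane.

h_p = 8.57 m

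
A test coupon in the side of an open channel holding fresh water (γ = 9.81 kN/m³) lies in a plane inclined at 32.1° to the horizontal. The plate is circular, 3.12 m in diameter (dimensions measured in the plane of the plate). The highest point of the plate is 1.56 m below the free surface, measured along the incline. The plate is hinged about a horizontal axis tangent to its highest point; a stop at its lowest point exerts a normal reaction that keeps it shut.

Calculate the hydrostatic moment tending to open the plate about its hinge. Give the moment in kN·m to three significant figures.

γ = 9.81 kN/m³.
Let θ = 32.1° be the plate's angle to the horizontal; measure y along the incline from where the plane meets the free surface. Vertical depth h = y·sinθ with sinθ = 0.531399.
The centroid is at the centre, 1.56 m below the top of the plate, so y_c = 1.56 + 1.56 = 3.12 m and h_c = 3.12 × 0.531399 = 1.65796 m.
A = π(1.56)² = 7.64538 m².
Resultant F = γ·h_c·A = 9.81 × 1.65796 × 7.64538 = 124.349 kN.
I_c = πr⁴/4 = π × 1.56⁴/4 = 4.65145 m⁴.
Centre of pressure: y_p = y_c + I_c/(y_c·A) = 3.12 + 4.65145/(3.12 × 7.64538) = 3.12 + 0.195 = 3.315 m along the plane.
The resultant acts 1.56 + 0.195 = 1.755 m (along the plate) below the hinge at the top edge, so the moment about the hinge is M = F × 1.755 = 124.349 × 1.755 = 218.232 kN·m.

M ≈ 218 kN·m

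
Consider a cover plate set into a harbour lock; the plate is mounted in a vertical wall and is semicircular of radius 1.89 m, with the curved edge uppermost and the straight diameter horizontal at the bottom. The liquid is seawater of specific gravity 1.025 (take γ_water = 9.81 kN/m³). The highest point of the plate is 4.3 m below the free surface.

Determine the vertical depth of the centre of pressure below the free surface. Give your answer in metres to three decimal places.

h_p = 5.434 m

γ = 1.025 × 9.81 = 10.05525 kN/m³.
The centroid lies 4r/(3π) = 0.802141 m above the diameter, so r − 4r/(3π) = 1.89 − 0.802141 = 1.08786 m below the topmost point, so the centroid depth is h_c = 4.3 + 1.08786 = 5.38786 m.
A = πr²/2 = π × 1.89²/2 = 5.61104 m².
Resultant F = γ·h_c·A = 10.05525 × 5.38786 × 5.61104 = 303.985 kN.
I_c = (π/8 − 8/(9π))·r⁴ = 0.109757 × 1.89⁴ = 1.40049 m⁴.
Centre of pressure: y_p = y_c + I_c/(y_c·A) = 5.38786 + 1.40049/(5.38786 × 5.61104) = 5.38786 + 0.0463255 = 5.43419 m along the plane.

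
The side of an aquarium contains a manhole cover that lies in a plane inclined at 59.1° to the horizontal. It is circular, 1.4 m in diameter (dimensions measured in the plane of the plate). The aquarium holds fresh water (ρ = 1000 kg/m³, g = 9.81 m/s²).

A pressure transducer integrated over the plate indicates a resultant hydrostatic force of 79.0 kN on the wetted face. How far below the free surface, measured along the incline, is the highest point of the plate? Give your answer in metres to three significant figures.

y_top ≈ 5.40 m

γ = ρg = 1000 × 9.81 = 9810 N/m³ = 9.81 kN/m³.
A = π(0.7)² = 1.53938 m².
From F = γ·h_c·A, the centroid depth is h_c = 79.0/(9.81 × 1.53938) = 5.23133 m.
Let θ = 59.1° be the plate's angle to the horizontal; measure y along the incline from where the plane meets the free surface. Vertical depth h = y·sinθ with sinθ = 0.858065.
Along the incline, y_c = h_c/sinθ = 5.23133/0.858065 = 6.09666 m.
The centroid is at the centre, 0.7 m below the top of the plate, so the highest point sits at y_top = 6.09666 − 0.7 = 5.39666 m along the incline.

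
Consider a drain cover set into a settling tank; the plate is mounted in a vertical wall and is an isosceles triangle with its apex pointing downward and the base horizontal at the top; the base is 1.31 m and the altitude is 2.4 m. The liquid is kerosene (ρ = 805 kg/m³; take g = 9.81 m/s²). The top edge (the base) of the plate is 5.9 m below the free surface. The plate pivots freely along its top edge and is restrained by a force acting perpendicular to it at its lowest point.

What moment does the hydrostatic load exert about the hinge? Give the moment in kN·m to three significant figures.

γ = ρg = 805 × 9.81 / 1000 = 7.89705 kN/m³.
With the apex down, the centroid sits h/3 = 2.4/3 = 0.8 m below the base (the top edge), so the centroid depth is h_c = 5.9 + 0.8 = 6.7 m.
A = ½ × 1.31 × 2.4 = 1.572 m².
Resultant F = γ·h_c·A = 7.89705 × 6.7 × 1.572 = 83.1749 kN.
I_c = b·h³/36 = 1.31 × 2.4³/36 = 0.50304 m⁴.
Centre of pressure: y_p = y_c + I_c/(y_c·A) = 6.7 + 0.50304/(6.7 × 1.572) = 6.7 + 0.0477612 = 6.74776 m along the plane.
The resultant acts 0.8 + 0.0477612 = 0.847761 m (along the plate) below the hinge at the top edge, so the moment about the hinge is M = F × 0.847761 = 83.1749 × 0.847761 = 70.5124 kN·m.

M ≈ 70.5 kN·m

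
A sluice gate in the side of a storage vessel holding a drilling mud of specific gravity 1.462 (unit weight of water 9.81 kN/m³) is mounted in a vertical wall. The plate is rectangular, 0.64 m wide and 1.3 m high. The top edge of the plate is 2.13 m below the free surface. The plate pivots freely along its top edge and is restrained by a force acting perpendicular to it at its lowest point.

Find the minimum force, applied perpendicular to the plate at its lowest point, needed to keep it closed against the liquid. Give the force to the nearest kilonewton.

γ = 1.462 × 9.81 = 14.34222 kN/m³.
The centroid lies 1.3/2 = 0.65 m below the top edge, so the centroid depth is h_c = 2.13 + 0.65 = 2.78 m.
A = 0.64 × 1.3 = 0.832 m².
Resultant F = γ·h_c·A = 14.34222 × 2.78 × 0.832 = 33.173 kN.
I_c = b·h³/12 = 0.64 × 1.3³/12 = 0.117173 m⁴.
Centre of pressure: y_p = y_c + I_c/(y_c·A) = 2.78 + 0.117173/(2.78 × 0.832) = 2.78 + 0.0506593 = 2.83066 m along the plane.
The resultant acts 0.65 + 0.0506593 = 0.700659 m (along the plate) below the hinge at the top edge, so the moment about the hinge is M = F × 0.700659 = 33.173 × 0.700659 = 23.243 kN·m.
A normal force at the bottom, 1.3 m from the hinge, must supply this moment: P = 23.243/1.3 = 17.8792 kN.

P ≈ 18 kN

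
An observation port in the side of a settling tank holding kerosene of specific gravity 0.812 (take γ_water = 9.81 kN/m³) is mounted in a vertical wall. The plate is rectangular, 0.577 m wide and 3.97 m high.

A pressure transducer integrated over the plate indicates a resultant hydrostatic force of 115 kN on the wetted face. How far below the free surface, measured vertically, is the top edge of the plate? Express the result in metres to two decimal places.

d_top ≈ 4.32 m

γ = 0.812 × 9.81 = 7.96572 kN/m³.
A = 0.577 × 3.97 = 2.29069 m².
From F = γ·h_c·A, the centroid depth is h_c = 115/(7.96572 × 2.29069) = 6.30241 m.
The centroid lies 3.97/2 = 1.985 m below the top edge, so the top edge sits at h_top = 6.30241 − 1.985 = 4.31741 m below the surface.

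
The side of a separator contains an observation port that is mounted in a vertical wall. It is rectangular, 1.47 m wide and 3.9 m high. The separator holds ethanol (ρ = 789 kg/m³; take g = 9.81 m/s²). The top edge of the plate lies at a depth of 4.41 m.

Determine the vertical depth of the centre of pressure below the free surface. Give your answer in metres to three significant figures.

h_p = 6.56 m

γ = ρg = 789 × 9.81 / 1000 = 7.74009 kN/m³.
The centroid lies 3.9/2 = 1.95 m below the top edge, so the centroid depth is h_c = 4.41 + 1.95 = 6.36 m.
A = 1.47 × 3.9 = 5.733 m².
Resultant F = γ·h_c·A = 7.74009 × 6.36 × 5.733 = 282.218 kN.
I_c = b·h³/12 = 1.47 × 3.9³/12 = 7.26658 m⁴.
Centre of pressure: y_p = y_c + I_c/(y_c·A) = 6.36 + 7.26658/(6.36 × 5.733) = 6.36 + 0.199293 = 6.55929 m along the plane.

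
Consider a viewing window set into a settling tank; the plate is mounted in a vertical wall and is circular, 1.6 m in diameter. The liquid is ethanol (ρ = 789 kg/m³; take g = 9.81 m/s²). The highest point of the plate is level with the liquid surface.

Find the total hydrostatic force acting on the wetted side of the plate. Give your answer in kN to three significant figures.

F ≈ 12.4 kN

γ = ρg = 789 × 9.81 / 1000 = 7.74009 kN/m³.
The centroid is at the centre, 0.8 m below the top of the plate, so the centroid depth is h_c = 0.8 m.
A = π(0.8)² = 2.01062 m².
Resultant F = γ·h_c·A = 7.74009 × 0.8 × 2.01062 = 12.4499 kN.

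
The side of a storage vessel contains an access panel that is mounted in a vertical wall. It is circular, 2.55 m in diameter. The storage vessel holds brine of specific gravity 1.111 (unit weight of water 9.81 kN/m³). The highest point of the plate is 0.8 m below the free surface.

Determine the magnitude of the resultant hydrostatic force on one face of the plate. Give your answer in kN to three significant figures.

γ = 1.111 × 9.81 = 10.89891 kN/m³.
The centroid is at the centre, 1.275 m below the top of the plate, so the centroid depth is h_c = 0.8 + 1.275 = 2.075 m.
A = π(1.275)² = 5.10705 m².
Resultant F = γ·h_c·A = 10.89891 × 2.075 × 5.10705 = 115.497 kN.

F ≈ 115 kN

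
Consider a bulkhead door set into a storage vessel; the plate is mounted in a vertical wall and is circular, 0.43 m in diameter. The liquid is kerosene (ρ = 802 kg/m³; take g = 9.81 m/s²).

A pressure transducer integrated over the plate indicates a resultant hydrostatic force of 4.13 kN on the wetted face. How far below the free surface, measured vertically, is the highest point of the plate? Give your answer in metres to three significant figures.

γ = ρg = 802 × 9.81 / 1000 = 7.86762 kN/m³.
A = π(0.215)² = 0.14522 m².
From F = γ·h_c·A, the centroid depth is h_c = 4.13/(7.86762 × 0.14522) = 3.61477 m.
The centroid is at the centre, 0.215 m below the top of the plate, so the highest point sits at h_top = 3.61477 − 0.215 = 3.39977 m below the surface.

d_top ≈ 3.40 m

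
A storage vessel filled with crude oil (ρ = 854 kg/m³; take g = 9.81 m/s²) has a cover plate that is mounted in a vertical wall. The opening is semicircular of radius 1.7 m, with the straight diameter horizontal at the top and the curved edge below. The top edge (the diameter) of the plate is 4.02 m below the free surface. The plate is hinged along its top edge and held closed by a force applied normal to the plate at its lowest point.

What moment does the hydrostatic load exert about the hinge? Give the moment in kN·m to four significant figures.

γ = ρg = 854 × 9.81 / 1000 = 8.37774 kN/m³.
The centroid of a semicircle lies 4r/(3π) = 0.721502 m from the diameter, here below the top edge, so the centroid depth is h_c = 4.02 + 0.721502 = 4.7415 m.
A = πr²/2 = π × 1.7²/2 = 4.5396 m².
Resultant F = γ·h_c·A = 8.37774 × 4.7415 × 4.5396 = 180.327 kN.
I_c = (π/8 − 8/(9π))·r⁴ = 0.109757 × 1.7⁴ = 0.916701 m⁴.
Centre of pressure: y_p = y_c + I_c/(y_c·A) = 4.7415 + 0.916701/(4.7415 × 4.5396) = 4.7415 + 0.0425887 = 4.78409 m along the plane.
The resultant acts 0.721502 + 0.0425887 = 0.764091 m (along the plate) below the hinge at the top edge, so the moment about the hinge is M = F × 0.764091 = 180.327 × 0.764091 = 137.786 kN·m.

M ≈ 137.8 kN·m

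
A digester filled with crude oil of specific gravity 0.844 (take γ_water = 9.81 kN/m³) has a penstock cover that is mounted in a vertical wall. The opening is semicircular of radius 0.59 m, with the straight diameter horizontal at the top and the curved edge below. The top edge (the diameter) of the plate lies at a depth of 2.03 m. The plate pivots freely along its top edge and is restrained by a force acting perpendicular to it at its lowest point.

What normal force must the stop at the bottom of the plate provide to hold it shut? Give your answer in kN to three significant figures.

γ = 0.844 × 9.81 = 8.27964 kN/m³.
The centroid of a semicircle lies 4r/(3π) = 0.250404 m from the diameter, here below the top edge, so the centroid depth is h_c = 2.03 + 0.250404 = 2.2804 m.
A = πr²/2 = π × 0.59²/2 = 0.546794 m².
Resultant F = γ·h_c·A = 8.27964 × 2.2804 × 0.546794 = 10.324 kN.
I_c = (π/8 − 8/(9π))·r⁴ = 0.109757 × 0.59⁴ = 0.0132997 m⁴.
Centre of pressure: y_p = y_c + I_c/(y_c·A) = 2.2804 + 0.0132997/(2.2804 × 0.546794) = 2.2804 + 0.0106661 = 2.29107 m along the plane.
The resultant acts 0.250404 + 0.0106661 = 0.26107 m (along the plate) below the hinge at the top edge, so the moment about the hinge is M = F × 0.26107 = 10.324 × 0.26107 = 2.69529 kN·m.
A normal force at the bottom, 0.59 m from the hinge, must supply this moment: P = 2.69529/0.59 = 4.56829 kN.

P ≈ 4.57 kN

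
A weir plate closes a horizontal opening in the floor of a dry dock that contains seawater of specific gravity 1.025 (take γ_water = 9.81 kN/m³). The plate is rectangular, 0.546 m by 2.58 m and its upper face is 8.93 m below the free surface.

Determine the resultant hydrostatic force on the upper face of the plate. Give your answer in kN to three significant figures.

F ≈ 126 kN

γ = 1.025 × 9.81 = 10.05525 kN/m³.
The plate is horizontal, so pressure is uniform at p = γ·h = 10.05525 × 8.93 = 89.7934 kN/m².
A = 0.546 × 2.58 = 1.40868 m².
F = p·A = 89.7934 × 1.40868 = 126.49 kN.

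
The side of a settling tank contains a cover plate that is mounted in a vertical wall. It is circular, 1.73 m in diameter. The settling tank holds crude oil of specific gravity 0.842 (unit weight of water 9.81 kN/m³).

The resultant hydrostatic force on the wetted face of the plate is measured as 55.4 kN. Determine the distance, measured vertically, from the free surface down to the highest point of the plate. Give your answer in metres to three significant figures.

d_top ≈ 1.99 m

γ = 0.842 × 9.81 = 8.26002 kN/m³.
A = π(0.865)² = 2.35062 m².
From F = γ·h_c·A, the centroid depth is h_c = 55.4/(8.26002 × 2.35062) = 2.85329 m.
The centroid is at the centre, 0.865 m below the top of the plate, so the highest point sits at h_top = 2.85329 − 0.865 = 1.98829 m below the surface.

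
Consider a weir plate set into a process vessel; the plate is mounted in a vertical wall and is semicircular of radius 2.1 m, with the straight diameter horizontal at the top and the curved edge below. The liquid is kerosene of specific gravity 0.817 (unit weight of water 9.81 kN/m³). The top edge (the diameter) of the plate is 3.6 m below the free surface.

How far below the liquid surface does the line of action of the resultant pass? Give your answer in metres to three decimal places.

h_p = 4.560 m

γ = 0.817 × 9.81 = 8.01477 kN/m³.
The centroid of a semicircle lies 4r/(3π) = 0.891268 m from the diameter, here below the top edge, so the centroid depth is h_c = 3.6 + 0.891268 = 4.49127 m.
A = πr²/2 = π × 2.1²/2 = 6.92721 m².
Resultant F = γ·h_c·A = 8.01477 × 4.49127 × 6.92721 = 249.355 kN.
I_c = (π/8 − 8/(9π))·r⁴ = 0.109757 × 2.1⁴ = 2.13457 m⁴.
Centre of pressure: y_p = y_c + I_c/(y_c·A) = 4.49127 + 2.13457/(4.49127 × 6.92721) = 4.49127 + 0.0686093 = 4.55988 m along the plane.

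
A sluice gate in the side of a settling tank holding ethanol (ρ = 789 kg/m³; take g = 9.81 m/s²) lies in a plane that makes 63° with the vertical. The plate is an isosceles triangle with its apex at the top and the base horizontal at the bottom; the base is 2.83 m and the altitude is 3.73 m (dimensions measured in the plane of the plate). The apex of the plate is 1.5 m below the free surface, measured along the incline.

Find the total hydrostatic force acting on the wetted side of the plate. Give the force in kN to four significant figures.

γ = ρg = 789 × 9.81 / 1000 = 7.74009 kN/m³.
The plate makes 63° with the vertical, i.e. θ = 90° − 63° = 27° to the horizontal. Measuring y along the incline from the free-surface line, vertical depth h = y·sinθ with sinθ = 0.453990.
With the apex up, the centroid sits 2h/3 = 2 × 3.73/3 = 2.48667 m below the apex, so y_c = 1.5 + 2.48667 = 3.98667 m and h_c = 3.98667 × 0.453990 = 1.80991 m.
A = ½ × 2.83 × 3.73 = 5.27795 m².
Resultant F = γ·h_c·A = 7.74009 × 1.80991 × 5.27795 = 73.9381 kN.

F ≈ 73.94 kN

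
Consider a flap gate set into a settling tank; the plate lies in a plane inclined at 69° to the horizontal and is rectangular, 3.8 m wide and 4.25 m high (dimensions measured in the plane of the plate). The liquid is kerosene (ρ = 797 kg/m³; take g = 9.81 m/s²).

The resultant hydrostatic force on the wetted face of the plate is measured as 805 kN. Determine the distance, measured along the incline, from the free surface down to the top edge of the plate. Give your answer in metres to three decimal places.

y_top ≈ 4.704 m

γ = ρg = 797 × 9.81 / 1000 = 7.81857 kN/m³.
A = 3.8 × 4.25 = 16.15 m².
From F = γ·h_c·A, the centroid depth is h_c = 805/(7.81857 × 16.15) = 6.37523 m.
Let θ = 69° be the plate's angle to the horizontal; measure y along the incline from where the plane meets the free surface. Vertical depth h = y·sinθ with sinθ = 0.933580.
Along the incline, y_c = h_c/sinθ = 6.37523/0.933580 = 6.8288 m.
The centroid lies 4.25/2 = 2.125 m below the top edge, so the top edge sits at y_top = 6.8288 − 2.125 = 4.7038 m along the incline.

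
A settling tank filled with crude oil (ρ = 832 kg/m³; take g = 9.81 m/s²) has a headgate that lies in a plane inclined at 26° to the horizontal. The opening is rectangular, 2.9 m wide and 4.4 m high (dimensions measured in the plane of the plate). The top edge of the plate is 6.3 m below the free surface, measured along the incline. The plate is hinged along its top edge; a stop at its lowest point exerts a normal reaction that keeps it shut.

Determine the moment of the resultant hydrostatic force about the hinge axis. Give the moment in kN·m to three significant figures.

M ≈ 927 kN·m

γ = ρg = 832 × 9.81 / 1000 = 8.16192 kN/m³.
Let θ = 26° be the plate's angle to the horizontal; measure y along the incline from where the plane meets the free surface. Vertical depth h = y·sinθ with sinθ = 0.438371.
The centroid lies 4.4/2 = 2.2 m below the top edge, so y_c = 6.3 + 2.2 = 8.5 m and h_c = 8.5 × 0.438371 = 3.72615 m.
A = 2.9 × 4.4 = 12.76 m².
Resultant F = γ·h_c·A = 8.16192 × 3.72615 × 12.76 = 388.064 kN.
I_c = b·h³/12 = 2.9 × 4.4³/12 = 20.5861 m⁴.
Centre of pressure: y_p = y_c + I_c/(y_c·A) = 8.5 + 20.5861/(8.5 × 12.76) = 8.5 + 0.189804 = 8.6898 m along the plane.
The resultant acts 2.2 + 0.189804 = 2.3898 m (along the plate) below the hinge at the top edge, so the moment about the hinge is M = F × 2.3898 = 388.064 × 2.3898 = 927.395 kN·m.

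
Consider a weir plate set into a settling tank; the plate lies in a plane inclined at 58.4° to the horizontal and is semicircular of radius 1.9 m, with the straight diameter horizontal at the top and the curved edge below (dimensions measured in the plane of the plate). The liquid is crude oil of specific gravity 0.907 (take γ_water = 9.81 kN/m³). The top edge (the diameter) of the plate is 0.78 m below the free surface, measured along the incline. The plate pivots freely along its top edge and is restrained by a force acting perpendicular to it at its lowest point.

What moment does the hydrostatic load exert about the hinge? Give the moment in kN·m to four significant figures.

γ = 0.907 × 9.81 = 8.89767 kN/m³.
Let θ = 58.4° be the plate's angle to the horizontal; measure y along the incline from where the plane meets the free surface. Vertical depth h = y·sinθ with sinθ = 0.851727.
The centroid of a semicircle lies 4r/(3π) = 0.806385 m from the diameter, here below the top edge, so y_c = 0.78 + 0.806385 = 1.58638 m and h_c = 1.58638 × 0.851727 = 1.35116 m.
A = πr²/2 = π × 1.9²/2 = 5.67057 m².
Resultant F = γ·h_c·A = 8.89767 × 1.35116 × 5.67057 = 68.1726 kN.
I_c = (π/8 − 8/(9π))·r⁴ = 0.109757 × 1.9⁴ = 1.43036 m⁴.
Centre of pressure: y_p = y_c + I_c/(y_c·A) = 1.58638 + 1.43036/(1.58638 × 5.67057) = 1.58638 + 0.159005 = 1.74538 m along the plane.
The resultant acts 0.806385 + 0.159005 = 0.96539 m (along the plate) below the hinge at the top edge, so the moment about the hinge is M = F × 0.96539 = 68.1726 × 0.96539 = 65.8131 kN·m.

M ≈ 65.81 kN·m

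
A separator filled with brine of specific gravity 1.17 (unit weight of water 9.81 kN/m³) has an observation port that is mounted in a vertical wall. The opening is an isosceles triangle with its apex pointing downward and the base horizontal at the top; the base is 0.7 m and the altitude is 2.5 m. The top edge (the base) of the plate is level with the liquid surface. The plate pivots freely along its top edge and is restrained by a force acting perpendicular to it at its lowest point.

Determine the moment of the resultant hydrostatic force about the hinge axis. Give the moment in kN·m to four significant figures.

M ≈ 10.46 kN·m

γ = 1.17 × 9.81 = 11.4777 kN/m³.
With the apex down, the centroid sits h/3 = 2.5/3 = 0.833333 m below the base (the top edge), so the centroid depth is h_c = 0.833333 m.
A = ½ × 0.7 × 2.5 = 0.875 m².
Resultant F = γ·h_c·A = 11.4777 × 0.833333 × 0.875 = 8.36915 kN.
I_c = b·h³/36 = 0.7 × 2.5³/36 = 0.303819 m⁴.
Centre of pressure: y_p = y_c + I_c/(y_c·A) = 0.833333 + 0.303819/(0.833333 × 0.875) = 0.833333 + 0.416666 = 1.25 m along the plane.
The resultant acts 0.833333 + 0.416666 = 1.25 m (along the plate) below the hinge at the top edge, so the moment about the hinge is M = F × 1.25 = 8.36915 × 1.25 = 10.4614 kN·m.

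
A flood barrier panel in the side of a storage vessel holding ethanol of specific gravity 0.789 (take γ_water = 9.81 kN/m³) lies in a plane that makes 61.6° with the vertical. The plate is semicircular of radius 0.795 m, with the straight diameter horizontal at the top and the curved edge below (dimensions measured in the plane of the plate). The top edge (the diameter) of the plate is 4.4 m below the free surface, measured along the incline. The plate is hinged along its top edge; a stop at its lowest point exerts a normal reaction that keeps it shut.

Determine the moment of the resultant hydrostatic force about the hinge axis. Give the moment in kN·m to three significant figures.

M ≈ 6.00 kN·m

γ = 0.789 × 9.81 = 7.74009 kN/m³.
The plate makes 61.6° with the vertical, i.e. θ = 90° − 61.6° = 28.4° to the horizontal. Measuring y along the incline from the free-surface line, vertical depth h = y·sinθ with sinθ = 0.475624.
The centroid of a semicircle lies 4r/(3π) = 0.337408 m from the diameter, here below the top edge, so y_c = 4.4 + 0.337408 = 4.73741 m and h_c = 4.73741 × 0.475624 = 2.25323 m.
A = πr²/2 = π × 0.795²/2 = 0.992783 m².
Resultant F = γ·h_c·A = 7.74009 × 2.25323 × 0.992783 = 17.3143 kN.
I_c = (π/8 − 8/(9π))·r⁴ = 0.109757 × 0.795⁴ = 0.043843 m⁴.
Centre of pressure: y_p = y_c + I_c/(y_c·A) = 4.73741 + 0.043843/(4.73741 × 0.992783) = 4.73741 + 0.00932191 = 4.74673 m along the plane.
The resultant acts 0.337408 + 0.00932191 = 0.34673 m (along the plate) below the hinge at the top edge, so the moment about the hinge is M = F × 0.34673 = 17.3143 × 0.34673 = 6.00339 kN·m.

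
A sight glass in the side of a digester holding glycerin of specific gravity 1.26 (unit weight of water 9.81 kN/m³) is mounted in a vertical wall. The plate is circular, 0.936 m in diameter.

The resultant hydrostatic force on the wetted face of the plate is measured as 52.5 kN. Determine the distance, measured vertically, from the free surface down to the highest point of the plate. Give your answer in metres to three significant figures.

γ = 1.26 × 9.81 = 12.3606 kN/m³.
A = π(0.468)² = 0.688084 m².
From F = γ·h_c·A, the centroid depth is h_c = 52.5/(12.3606 × 0.688084) = 6.17274 m.
The centroid is at the centre, 0.468 m below the top of the plate, so the highest point sits at h_top = 6.17274 − 0.468 = 5.70474 m below the surface.

d_top ≈ 5.70 m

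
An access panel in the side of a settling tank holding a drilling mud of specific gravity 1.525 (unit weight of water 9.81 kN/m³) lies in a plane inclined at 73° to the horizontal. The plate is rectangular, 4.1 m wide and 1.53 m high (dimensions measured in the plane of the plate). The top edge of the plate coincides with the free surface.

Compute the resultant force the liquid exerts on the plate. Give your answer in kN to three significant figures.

F ≈ 68.7 kN

γ = 1.525 × 9.81 = 14.96025 kN/m³.
Let θ = 73° be the plate's angle to the horizontal; measure y along the incline from where the plane meets the free surface. Vertical depth h = y·sinθ with sinθ = 0.956305.
The centroid lies 1.53/2 = 0.765 m below the top edge, so y_c = 0.765 m and h_c = 0.765 × 0.956305 = 0.731573 m.
A = 4.1 × 1.53 = 6.273 m².
Resultant F = γ·h_c·A = 14.96025 × 0.731573 × 6.273 = 68.6549 kN.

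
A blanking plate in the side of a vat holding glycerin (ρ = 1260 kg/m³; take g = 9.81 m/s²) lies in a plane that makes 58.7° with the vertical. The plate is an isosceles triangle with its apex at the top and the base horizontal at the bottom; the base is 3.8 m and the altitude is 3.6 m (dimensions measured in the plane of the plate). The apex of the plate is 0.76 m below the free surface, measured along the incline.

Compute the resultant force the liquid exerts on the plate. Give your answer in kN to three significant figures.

F ≈ 139 kN

γ = ρg = 1260 × 9.81 / 1000 = 12.3606 kN/m³.
The plate makes 58.7° with the vertical, i.e. θ = 90° − 58.7° = 31.3° to the horizontal. Measuring y along the incline from the free-surface line, vertical depth h = y·sinθ with sinθ = 0.519519.
With the apex up, the centroid sits 2h/3 = 2 × 3.6/3 = 2.4 m below the apex, so y_c = 0.76 + 2.4 = 3.16 m and h_c = 3.16 × 0.519519 = 1.64168 m.
A = ½ × 3.8 × 3.6 = 6.84 m².
Resultant F = γ·h_c·A = 12.3606 × 1.64168 × 6.84 = 138.798 kN.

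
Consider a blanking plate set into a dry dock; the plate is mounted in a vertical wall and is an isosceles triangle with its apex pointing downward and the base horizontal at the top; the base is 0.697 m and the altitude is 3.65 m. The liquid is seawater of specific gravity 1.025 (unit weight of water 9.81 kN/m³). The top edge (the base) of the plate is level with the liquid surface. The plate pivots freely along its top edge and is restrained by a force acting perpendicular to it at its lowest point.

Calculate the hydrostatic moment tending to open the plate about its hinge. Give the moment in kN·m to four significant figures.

γ = 1.025 × 9.81 = 10.05525 kN/m³.
With the apex down, the centroid sits h/3 = 3.65/3 = 1.21667 m below the base (the top edge), so the centroid depth is h_c = 1.21667 m.
A = ½ × 0.697 × 3.65 = 1.27202 m².
Resultant F = γ·h_c·A = 10.05525 × 1.21667 × 1.27202 = 15.5618 kN.
I_c = b·h³/36 = 0.697 × 3.65³/36 = 0.941475 m⁴.
Centre of pressure: y_p = y_c + I_c/(y_c·A) = 1.21667 + 0.941475/(1.21667 × 1.27202) = 1.21667 + 0.608334 = 1.825 m along the plane.
The resultant acts 1.21667 + 0.608334 = 1.825 m (along the plate) below the hinge at the top edge, so the moment about the hinge is M = F × 1.825 = 15.5618 × 1.825 = 28.4003 kN·m.

M ≈ 28.40 kN·m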